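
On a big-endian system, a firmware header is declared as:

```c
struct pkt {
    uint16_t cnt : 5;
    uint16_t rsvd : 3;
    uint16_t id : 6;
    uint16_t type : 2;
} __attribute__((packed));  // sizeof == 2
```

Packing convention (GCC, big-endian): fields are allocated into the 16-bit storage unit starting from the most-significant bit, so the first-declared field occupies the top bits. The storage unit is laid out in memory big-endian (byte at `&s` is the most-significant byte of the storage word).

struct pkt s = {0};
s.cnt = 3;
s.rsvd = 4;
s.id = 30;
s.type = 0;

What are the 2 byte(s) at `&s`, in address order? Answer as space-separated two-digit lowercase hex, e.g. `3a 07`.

[11+:5] cnt=3 & 0x1f = 0x3; word=0x1800
[8+:3] rsvd=4 & 0x7 = 0x4; word=0x1c00
[2+:6] id=30 & 0x3f = 0x1e; word=0x1c78
[0+:2] type=0 & 0x3 = 0x0; word=0x1c78
word = 0x1c78 → big-endian bytes:
  [0]=0x1c  [1]=0x78

1c 78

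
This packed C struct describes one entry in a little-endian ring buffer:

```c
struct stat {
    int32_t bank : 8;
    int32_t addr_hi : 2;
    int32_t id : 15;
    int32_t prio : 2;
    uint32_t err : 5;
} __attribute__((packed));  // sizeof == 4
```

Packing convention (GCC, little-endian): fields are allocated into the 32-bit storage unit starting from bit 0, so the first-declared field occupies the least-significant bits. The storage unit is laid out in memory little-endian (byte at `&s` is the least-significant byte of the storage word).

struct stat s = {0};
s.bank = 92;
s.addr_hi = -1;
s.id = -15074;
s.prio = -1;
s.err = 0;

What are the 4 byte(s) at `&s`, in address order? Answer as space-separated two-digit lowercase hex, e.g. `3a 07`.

[0+:8] bank=92 & 0xff = 0x5c; word=0x0000005c
[8+:2] addr_hi=-1 & 0x3 = 0x3; word=0x0000035c
[10+:15] id=-15074 & 0x7fff = 0x451e; word=0x01147b5c
[25+:2] prio=-1 & 0x3 = 0x3; word=0x07147b5c
[27+:5] err=0 & 0x1f = 0x0; word=0x07147b5c
word = 0x07147b5c → little-endian bytes:
  [0]=0x5c  [1]=0x7b  [2]=0x14  [3]=0x07

5c 7b 14 07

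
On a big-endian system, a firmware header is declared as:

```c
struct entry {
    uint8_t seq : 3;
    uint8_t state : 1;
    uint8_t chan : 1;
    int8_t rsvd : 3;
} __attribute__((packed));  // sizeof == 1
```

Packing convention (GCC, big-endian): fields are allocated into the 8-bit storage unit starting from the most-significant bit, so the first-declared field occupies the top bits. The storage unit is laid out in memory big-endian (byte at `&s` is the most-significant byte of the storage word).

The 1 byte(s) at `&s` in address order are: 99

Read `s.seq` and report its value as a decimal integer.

[0]=0x99 (big-endian) → word 0x99
seq:3 @ bit 5 → (0x99>>5)&0x7 = 0x4  ←
state:1 @ bit 4 → (0x99>>4)&0x1 = 0x1
chan:1 @ bit 3 → (0x99>>3)&0x1 = 0x1
rsvd:3 @ bit 0 → (0x99>>0)&0x7 = 0x1

4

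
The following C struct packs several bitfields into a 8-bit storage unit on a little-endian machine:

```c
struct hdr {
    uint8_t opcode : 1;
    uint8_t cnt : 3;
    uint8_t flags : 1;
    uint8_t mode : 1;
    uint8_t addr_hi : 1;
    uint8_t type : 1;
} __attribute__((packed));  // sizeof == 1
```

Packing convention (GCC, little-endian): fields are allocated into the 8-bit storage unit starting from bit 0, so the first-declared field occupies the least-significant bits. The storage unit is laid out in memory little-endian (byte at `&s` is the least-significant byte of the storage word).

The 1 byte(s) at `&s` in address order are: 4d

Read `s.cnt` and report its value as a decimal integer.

6

[0]=0x4d (little-endian) → word 0x4d
opcode [0+:1] = (word>>0) & 0x1 = 1
cnt [1+:3] = (word>>1) & 0x7 = 6  ←
flags [4+:1] = (word>>4) & 0x1 = 0
mode [5+:1] = (word>>5) & 0x1 = 0
addr_hi [6+:1] = (word>>6) & 0x1 = 1
type [7+:1] = (word>>7) & 0x1 = 0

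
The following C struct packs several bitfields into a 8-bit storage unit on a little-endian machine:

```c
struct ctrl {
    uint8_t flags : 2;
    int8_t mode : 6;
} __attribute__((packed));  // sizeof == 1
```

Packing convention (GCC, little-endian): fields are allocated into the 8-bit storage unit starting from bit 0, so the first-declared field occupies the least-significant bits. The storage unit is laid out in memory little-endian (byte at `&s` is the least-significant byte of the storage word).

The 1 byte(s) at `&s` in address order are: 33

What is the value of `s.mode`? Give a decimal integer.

12

[0]=0x33 (little-endian) → word 0x33
flags:2 @ bit 0 → (0x33>>0)&0x3 = 0x3
mode:6 @ bit 2 → (0x33>>2)&0x3f = 0xc  ←
mode signed 6b, MSB=0: value = 12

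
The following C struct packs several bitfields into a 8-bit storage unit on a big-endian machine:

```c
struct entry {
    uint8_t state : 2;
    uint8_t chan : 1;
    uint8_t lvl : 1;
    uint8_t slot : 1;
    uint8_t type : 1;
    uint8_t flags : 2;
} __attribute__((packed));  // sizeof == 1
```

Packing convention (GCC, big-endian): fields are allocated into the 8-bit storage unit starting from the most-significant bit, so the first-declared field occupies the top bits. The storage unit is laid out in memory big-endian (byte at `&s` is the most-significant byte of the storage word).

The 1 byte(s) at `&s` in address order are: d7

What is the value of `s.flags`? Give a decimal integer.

3

[0]=0xd7 (big-endian) → word 0xd7
state:2 @ bit 6 → (0xd7>>6)&0x3 = 0x3
chan:1 @ bit 5 → (0xd7>>5)&0x1 = 0x0
lvl:1 @ bit 4 → (0xd7>>4)&0x1 = 0x1
slot:1 @ bit 3 → (0xd7>>3)&0x1 = 0x0
type:1 @ bit 2 → (0xd7>>2)&0x1 = 0x1
flags:2 @ bit 0 → (0xd7>>0)&0x3 = 0x3  ←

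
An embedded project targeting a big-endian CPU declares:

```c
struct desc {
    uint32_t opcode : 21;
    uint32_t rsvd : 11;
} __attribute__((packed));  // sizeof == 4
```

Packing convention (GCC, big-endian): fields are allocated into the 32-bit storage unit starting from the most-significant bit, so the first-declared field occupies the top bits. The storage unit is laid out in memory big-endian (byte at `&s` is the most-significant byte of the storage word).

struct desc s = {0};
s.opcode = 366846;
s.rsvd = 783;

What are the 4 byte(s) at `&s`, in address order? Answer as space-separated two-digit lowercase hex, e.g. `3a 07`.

opcode (21b) val=366846 bits=0x598fe at bit 11: 0x2cc7f000
rsvd (11b) val=783 bits=0x30f at bit 0: 0x2cc7f30f
word = 0x2cc7f30f → big-endian bytes:
  [0]=0x2c  [1]=0xc7  [2]=0xf3  [3]=0x0f

2c c7 f3 0f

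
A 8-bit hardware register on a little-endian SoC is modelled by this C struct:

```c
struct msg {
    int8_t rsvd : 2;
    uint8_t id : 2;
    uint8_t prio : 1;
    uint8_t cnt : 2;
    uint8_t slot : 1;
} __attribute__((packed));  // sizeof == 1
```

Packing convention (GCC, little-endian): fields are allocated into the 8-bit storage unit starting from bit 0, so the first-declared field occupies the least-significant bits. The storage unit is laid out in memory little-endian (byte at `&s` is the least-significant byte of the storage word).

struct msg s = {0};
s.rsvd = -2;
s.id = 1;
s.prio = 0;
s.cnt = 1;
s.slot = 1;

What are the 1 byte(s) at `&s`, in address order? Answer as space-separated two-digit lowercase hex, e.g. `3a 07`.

rsvd:2 = -2 → 0x2 << 0 → word 0x02
id:2 = 1 → 0x1 << 2 → word 0x06
prio:1 = 0 → 0x0 << 4 → word 0x06
cnt:2 = 1 → 0x1 << 5 → word 0x26
slot:1 = 1 → 0x1 << 7 → word 0xa6
word = 0xa6 → little-endian bytes:
  [0]=0xa6

a6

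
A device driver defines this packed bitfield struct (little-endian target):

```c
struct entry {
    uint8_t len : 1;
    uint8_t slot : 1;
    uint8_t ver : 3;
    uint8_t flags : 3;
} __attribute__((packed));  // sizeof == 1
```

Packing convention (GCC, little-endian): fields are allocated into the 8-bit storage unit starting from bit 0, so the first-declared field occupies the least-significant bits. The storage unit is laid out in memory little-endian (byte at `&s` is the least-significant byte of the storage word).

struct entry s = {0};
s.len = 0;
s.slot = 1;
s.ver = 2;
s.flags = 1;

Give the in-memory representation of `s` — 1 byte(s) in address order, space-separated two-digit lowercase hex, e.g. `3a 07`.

len:1 = 0 → 0x0 << 0 → word 0x00
slot:1 = 1 → 0x1 << 1 → word 0x02
ver:3 = 2 → 0x2 << 2 → word 0x0a
flags:3 = 1 → 0x1 << 5 → word 0x2a
word = 0x2a → little-endian bytes:
  [0]=0x2a

2a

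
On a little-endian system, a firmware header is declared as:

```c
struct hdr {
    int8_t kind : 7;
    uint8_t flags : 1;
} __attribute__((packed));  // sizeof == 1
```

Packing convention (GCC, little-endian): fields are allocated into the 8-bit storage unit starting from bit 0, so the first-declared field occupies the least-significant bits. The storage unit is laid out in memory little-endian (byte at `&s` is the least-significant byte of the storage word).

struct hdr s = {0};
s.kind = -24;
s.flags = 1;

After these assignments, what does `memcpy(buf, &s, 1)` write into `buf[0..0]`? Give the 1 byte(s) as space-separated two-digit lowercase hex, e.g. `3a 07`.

e8

kind (7b) val=-24 bits=0x68 at bit 0: 0x68
flags (1b) val=1 bits=0x1 at bit 7: 0xe8
word = 0xe8 → little-endian bytes:
  [0]=0xe8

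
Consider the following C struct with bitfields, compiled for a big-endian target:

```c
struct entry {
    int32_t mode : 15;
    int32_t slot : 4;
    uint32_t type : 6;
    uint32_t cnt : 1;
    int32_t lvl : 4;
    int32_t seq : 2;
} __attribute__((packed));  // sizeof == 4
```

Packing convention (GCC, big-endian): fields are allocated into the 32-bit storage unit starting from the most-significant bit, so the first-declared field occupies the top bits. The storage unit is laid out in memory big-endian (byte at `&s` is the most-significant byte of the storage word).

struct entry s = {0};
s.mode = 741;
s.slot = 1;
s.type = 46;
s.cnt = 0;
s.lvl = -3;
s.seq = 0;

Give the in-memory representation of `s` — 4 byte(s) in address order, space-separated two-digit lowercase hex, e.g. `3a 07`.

mode:15 = 741 → 0x2e5 << 17 → word 0x05ca0000
slot:4 = 1 → 0x1 << 13 → word 0x05ca2000
type:6 = 46 → 0x2e << 7 → word 0x05ca3700
cnt:1 = 0 → 0x0 << 6 → word 0x05ca3700
lvl:4 = -3 → 0xd << 2 → word 0x05ca3734
seq:2 = 0 → 0x0 << 0 → word 0x05ca3734
word = 0x05ca3734 → big-endian bytes:
  [0]=0x05  [1]=0xca  [2]=0x37  [3]=0x34

05 ca 37 34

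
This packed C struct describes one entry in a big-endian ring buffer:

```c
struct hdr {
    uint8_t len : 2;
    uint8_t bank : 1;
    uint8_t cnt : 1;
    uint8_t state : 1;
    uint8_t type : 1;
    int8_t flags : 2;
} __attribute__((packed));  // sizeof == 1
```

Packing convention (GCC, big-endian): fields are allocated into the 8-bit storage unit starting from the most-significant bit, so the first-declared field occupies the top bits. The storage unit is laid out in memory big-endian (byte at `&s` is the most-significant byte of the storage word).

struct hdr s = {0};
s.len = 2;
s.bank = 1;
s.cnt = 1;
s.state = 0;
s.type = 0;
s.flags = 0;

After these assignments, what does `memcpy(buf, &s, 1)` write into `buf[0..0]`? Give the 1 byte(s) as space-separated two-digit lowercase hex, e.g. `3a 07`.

[6+:2] len=2 & 0x3 = 0x2; word=0x80
[5+:1] bank=1 & 0x1 = 0x1; word=0xa0
[4+:1] cnt=1 & 0x1 = 0x1; word=0xb0
[3+:1] state=0 & 0x1 = 0x0; word=0xb0
[2+:1] type=0 & 0x1 = 0x0; word=0xb0
[0+:2] flags=0 & 0x3 = 0x0; word=0xb0
word = 0xb0 → big-endian bytes:
  [0]=0xb0

b0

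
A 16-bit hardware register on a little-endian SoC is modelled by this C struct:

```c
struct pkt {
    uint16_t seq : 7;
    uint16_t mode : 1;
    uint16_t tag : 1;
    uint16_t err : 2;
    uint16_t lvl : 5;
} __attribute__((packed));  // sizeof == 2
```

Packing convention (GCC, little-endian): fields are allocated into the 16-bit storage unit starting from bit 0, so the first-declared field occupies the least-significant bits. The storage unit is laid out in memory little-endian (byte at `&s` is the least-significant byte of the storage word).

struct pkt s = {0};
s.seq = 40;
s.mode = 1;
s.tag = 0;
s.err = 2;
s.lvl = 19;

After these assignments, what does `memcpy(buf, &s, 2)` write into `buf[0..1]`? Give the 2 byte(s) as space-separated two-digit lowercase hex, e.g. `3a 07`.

[0+:7] seq=40 & 0x7f = 0x28; word=0x0028
[7+:1] mode=1 & 0x1 = 0x1; word=0x00a8
[8+:1] tag=0 & 0x1 = 0x0; word=0x00a8
[9+:2] err=2 & 0x3 = 0x2; word=0x04a8
[11+:5] lvl=19 & 0x1f = 0x13; word=0x9ca8
word = 0x9ca8 → little-endian bytes:
  [0]=0xa8  [1]=0x9c

a8 9c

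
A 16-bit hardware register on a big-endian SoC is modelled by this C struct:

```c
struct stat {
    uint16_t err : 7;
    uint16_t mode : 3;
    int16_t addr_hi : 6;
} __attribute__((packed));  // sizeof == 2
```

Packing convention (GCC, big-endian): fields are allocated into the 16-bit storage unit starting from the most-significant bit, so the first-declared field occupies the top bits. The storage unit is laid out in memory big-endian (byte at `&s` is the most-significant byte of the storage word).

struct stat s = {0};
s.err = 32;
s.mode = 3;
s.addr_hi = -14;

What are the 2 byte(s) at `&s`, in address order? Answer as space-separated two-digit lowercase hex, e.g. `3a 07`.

40 f2

err:7 = 32 → 0x20 << 9 → word 0x4000
mode:3 = 3 → 0x3 << 6 → word 0x40c0
addr_hi:6 = -14 → 0x32 << 0 → word 0x40f2
word = 0x40f2 → big-endian bytes:
  [0]=0x40  [1]=0xf2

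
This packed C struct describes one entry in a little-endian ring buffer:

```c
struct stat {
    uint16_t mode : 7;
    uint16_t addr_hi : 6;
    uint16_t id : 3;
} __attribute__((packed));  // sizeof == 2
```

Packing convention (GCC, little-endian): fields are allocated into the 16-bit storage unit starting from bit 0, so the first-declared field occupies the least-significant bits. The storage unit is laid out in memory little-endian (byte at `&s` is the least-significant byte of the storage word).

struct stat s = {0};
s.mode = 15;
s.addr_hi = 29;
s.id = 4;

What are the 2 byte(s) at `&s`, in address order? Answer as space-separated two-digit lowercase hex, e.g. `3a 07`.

mode:7 = 15 → 0xf << 0 → word 0x000f
addr_hi:6 = 29 → 0x1d << 7 → word 0x0e8f
id:3 = 4 → 0x4 << 13 → word 0x8e8f
word = 0x8e8f → little-endian bytes:
  [0]=0x8f  [1]=0x8e

8f 8e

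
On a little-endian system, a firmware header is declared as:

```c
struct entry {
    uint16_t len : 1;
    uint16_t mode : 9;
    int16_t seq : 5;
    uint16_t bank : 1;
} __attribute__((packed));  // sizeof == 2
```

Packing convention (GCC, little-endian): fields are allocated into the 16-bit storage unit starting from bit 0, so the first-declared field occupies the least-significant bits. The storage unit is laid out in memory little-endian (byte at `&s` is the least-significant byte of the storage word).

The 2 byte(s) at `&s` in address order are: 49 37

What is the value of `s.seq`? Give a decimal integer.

[0]=0x49 [1]=0x37 (little-endian) → word 0x3749
len:1 @ bit 0 → (0x3749>>0)&0x1 = 0x1
mode:9 @ bit 1 → (0x3749>>1)&0x1ff = 0x1a4
seq:5 @ bit 10 → (0x3749>>10)&0x1f = 0xd  ←
bank:1 @ bit 15 → (0x3749>>15)&0x1 = 0x0
seq signed 5b, MSB=0: value = 13

13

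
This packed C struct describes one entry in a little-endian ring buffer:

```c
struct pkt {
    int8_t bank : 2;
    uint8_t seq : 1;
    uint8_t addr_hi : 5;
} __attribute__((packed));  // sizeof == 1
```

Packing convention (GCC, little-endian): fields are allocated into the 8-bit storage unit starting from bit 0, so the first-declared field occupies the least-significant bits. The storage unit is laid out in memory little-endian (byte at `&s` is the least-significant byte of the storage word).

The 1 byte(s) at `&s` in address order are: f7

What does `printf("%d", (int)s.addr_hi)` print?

[0]=0xf7 (little-endian) → word 0xf7
bank [0+:2] = (word>>0) & 0x3 = 3
seq [2+:1] = (word>>2) & 0x1 = 1
addr_hi [3+:5] = (word>>3) & 0x1f = 30  ←

30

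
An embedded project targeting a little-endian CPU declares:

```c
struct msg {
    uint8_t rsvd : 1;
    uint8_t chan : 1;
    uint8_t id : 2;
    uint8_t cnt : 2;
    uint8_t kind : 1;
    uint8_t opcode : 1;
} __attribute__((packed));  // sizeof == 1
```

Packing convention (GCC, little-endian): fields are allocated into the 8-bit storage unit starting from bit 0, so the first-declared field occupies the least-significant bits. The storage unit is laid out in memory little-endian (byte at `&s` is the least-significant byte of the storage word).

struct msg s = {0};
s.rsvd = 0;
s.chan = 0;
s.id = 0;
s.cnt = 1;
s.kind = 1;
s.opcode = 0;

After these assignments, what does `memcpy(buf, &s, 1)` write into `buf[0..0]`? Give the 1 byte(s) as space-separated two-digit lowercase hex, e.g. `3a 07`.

[0+:1] rsvd=0 & 0x1 = 0x0; word=0x00
[1+:1] chan=0 & 0x1 = 0x0; word=0x00
[2+:2] id=0 & 0x3 = 0x0; word=0x00
[4+:2] cnt=1 & 0x3 = 0x1; word=0x10
[6+:1] kind=1 & 0x1 = 0x1; word=0x50
[7+:1] opcode=0 & 0x1 = 0x0; word=0x50
word = 0x50 → little-endian bytes:
  [0]=0x50

50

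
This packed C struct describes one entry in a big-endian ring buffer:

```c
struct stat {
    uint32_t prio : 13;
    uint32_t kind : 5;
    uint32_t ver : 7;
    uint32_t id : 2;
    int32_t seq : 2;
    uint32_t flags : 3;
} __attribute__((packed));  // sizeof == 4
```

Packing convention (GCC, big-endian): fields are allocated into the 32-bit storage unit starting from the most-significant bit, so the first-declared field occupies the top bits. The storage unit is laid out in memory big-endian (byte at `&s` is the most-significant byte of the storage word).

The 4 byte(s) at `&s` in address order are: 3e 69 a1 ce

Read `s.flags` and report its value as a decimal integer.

[0]=0x3e [1]=0x69 [2]=0xa1 [3]=0xce (big-endian) → word 0x3e69a1ce
prio:13 @ bit 19 → (0x3e69a1ce>>19)&0x1fff = 0x7cd
kind:5 @ bit 14 → (0x3e69a1ce>>14)&0x1f = 0x6
ver:7 @ bit 7 → (0x3e69a1ce>>7)&0x7f = 0x43
id:2 @ bit 5 → (0x3e69a1ce>>5)&0x3 = 0x2
seq:2 @ bit 3 → (0x3e69a1ce>>3)&0x3 = 0x1
flags:3 @ bit 0 → (0x3e69a1ce>>0)&0x7 = 0x6  ←

6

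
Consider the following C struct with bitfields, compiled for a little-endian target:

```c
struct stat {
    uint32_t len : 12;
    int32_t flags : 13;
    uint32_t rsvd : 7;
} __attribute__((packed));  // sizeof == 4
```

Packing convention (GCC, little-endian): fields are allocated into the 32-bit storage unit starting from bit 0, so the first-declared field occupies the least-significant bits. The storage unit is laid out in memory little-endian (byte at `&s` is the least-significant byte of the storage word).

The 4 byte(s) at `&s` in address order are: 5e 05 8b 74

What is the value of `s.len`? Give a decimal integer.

[0]=0x5e [1]=0x05 [2]=0x8b [3]=0x74 (little-endian) → word 0x748b055e
len [0+:12] = (word>>0) & 0xfff = 1374  ←
flags [12+:13] = (word>>12) & 0x1fff = 2224
rsvd [25+:7] = (word>>25) & 0x7f = 58

1374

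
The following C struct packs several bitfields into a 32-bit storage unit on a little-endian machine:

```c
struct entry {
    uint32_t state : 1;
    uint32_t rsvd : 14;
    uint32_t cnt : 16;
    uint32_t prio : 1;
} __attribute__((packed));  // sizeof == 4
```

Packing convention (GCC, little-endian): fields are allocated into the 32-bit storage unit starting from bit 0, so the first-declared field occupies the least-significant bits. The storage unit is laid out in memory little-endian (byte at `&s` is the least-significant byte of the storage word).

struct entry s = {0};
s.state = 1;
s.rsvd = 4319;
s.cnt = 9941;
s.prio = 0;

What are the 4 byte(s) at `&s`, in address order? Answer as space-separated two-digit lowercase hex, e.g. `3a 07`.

[0+:1] state=1 & 0x1 = 0x1; word=0x00000001
[1+:14] rsvd=4319 & 0x3fff = 0x10df; word=0x000021bf
[15+:16] cnt=9941 & 0xffff = 0x26d5; word=0x136aa1bf
[31+:1] prio=0 & 0x1 = 0x0; word=0x136aa1bf
word = 0x136aa1bf → little-endian bytes:
  [0]=0xbf  [1]=0xa1  [2]=0x6a  [3]=0x13

bf a1 6a 13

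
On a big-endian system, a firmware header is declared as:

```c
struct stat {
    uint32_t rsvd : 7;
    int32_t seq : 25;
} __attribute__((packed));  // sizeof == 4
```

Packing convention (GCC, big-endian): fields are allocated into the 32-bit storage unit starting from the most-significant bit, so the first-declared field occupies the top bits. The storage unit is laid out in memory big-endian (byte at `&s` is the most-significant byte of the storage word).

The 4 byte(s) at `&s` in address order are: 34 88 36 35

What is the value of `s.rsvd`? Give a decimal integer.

26

[0]=0x34 [1]=0x88 [2]=0x36 [3]=0x35 (big-endian) → word 0x34883635
rsvd:7 @ bit 25 → (0x34883635>>25)&0x7f = 0x1a  ←
seq:25 @ bit 0 → (0x34883635>>0)&0x1ffffff = 0x883635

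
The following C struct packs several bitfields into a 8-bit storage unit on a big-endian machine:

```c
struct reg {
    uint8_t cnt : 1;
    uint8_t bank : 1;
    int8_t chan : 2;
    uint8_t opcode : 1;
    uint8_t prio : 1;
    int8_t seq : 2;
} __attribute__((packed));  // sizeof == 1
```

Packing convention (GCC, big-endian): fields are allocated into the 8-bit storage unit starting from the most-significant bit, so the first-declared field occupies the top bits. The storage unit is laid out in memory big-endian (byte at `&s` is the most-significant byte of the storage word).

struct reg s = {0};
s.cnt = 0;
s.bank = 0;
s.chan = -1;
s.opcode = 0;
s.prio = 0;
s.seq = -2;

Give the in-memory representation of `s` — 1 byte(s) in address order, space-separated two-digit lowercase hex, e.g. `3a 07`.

cnt (1b) val=0 bits=0x0 at bit 7: 0x00
bank (1b) val=0 bits=0x0 at bit 6: 0x00
chan (2b) val=-1 bits=0x3 at bit 4: 0x30
opcode (1b) val=0 bits=0x0 at bit 3: 0x30
prio (1b) val=0 bits=0x0 at bit 2: 0x30
seq (2b) val=-2 bits=0x2 at bit 0: 0x32
word = 0x32 → big-endian bytes:
  [0]=0x32

32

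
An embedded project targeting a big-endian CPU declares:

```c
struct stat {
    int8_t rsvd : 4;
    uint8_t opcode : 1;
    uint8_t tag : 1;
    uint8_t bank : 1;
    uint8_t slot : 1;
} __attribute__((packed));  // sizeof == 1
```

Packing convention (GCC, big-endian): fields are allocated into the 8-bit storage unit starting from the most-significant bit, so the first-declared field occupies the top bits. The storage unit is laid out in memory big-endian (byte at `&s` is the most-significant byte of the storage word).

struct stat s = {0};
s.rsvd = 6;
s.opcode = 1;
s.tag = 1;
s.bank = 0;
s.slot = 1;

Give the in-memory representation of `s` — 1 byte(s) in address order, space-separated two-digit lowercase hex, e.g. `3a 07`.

[4+:4] rsvd=6 & 0xf = 0x6; word=0x60
[3+:1] opcode=1 & 0x1 = 0x1; word=0x68
[2+:1] tag=1 & 0x1 = 0x1; word=0x6c
[1+:1] bank=0 & 0x1 = 0x0; word=0x6c
[0+:1] slot=1 & 0x1 = 0x1; word=0x6d
word = 0x6d → big-endian bytes:
  [0]=0x6d

6d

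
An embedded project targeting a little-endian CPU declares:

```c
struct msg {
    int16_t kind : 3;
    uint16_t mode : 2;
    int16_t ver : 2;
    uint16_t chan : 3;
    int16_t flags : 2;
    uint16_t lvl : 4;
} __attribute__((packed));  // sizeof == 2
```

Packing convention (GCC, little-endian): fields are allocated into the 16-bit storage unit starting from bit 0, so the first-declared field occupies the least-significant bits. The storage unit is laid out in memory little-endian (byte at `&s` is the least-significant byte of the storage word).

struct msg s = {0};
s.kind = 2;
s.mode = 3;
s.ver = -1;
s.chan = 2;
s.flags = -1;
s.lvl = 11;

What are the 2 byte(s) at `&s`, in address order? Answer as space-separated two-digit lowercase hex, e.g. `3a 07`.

7a bd

kind (3b) val=2 bits=0x2 at bit 0: 0x0002
mode (2b) val=3 bits=0x3 at bit 3: 0x001a
ver (2b) val=-1 bits=0x3 at bit 5: 0x007a
chan (3b) val=2 bits=0x2 at bit 7: 0x017a
flags (2b) val=-1 bits=0x3 at bit 10: 0x0d7a
lvl (4b) val=11 bits=0xb at bit 12: 0xbd7a
word = 0xbd7a → little-endian bytes:
  [0]=0x7a  [1]=0xbd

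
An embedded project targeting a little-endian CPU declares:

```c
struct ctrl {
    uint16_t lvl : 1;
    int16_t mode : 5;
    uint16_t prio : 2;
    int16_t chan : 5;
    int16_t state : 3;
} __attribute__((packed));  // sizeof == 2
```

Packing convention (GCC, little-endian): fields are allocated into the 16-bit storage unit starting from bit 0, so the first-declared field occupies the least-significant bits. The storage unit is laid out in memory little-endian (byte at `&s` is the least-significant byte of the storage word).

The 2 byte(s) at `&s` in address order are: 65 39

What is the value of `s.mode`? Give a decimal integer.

-14

[0]=0x65 [1]=0x39 (little-endian) → word 0x3965
lvl [0+:1] = (word>>0) & 0x1 = 1
mode [1+:5] = (word>>1) & 0x1f = 18  ←
prio [6+:2] = (word>>6) & 0x3 = 1
chan [8+:5] = (word>>8) & 0x1f = 25
state [13+:3] = (word>>13) & 0x7 = 1
mode signed 5b, MSB=1: 18 - 32 = -14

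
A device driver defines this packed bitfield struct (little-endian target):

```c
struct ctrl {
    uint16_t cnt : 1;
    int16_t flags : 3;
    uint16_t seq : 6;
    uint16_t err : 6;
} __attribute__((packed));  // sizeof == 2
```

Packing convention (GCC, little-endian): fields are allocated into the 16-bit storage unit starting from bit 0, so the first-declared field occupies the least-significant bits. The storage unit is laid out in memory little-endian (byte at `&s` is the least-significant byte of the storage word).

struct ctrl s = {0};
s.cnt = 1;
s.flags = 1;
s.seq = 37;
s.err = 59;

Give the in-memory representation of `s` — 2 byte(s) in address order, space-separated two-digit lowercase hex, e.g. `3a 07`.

cnt:1 = 1 → 0x1 << 0 → word 0x0001
flags:3 = 1 → 0x1 << 1 → word 0x0003
seq:6 = 37 → 0x25 << 4 → word 0x0253
err:6 = 59 → 0x3b << 10 → word 0xee53
word = 0xee53 → little-endian bytes:
  [0]=0x53  [1]=0xee

53 ee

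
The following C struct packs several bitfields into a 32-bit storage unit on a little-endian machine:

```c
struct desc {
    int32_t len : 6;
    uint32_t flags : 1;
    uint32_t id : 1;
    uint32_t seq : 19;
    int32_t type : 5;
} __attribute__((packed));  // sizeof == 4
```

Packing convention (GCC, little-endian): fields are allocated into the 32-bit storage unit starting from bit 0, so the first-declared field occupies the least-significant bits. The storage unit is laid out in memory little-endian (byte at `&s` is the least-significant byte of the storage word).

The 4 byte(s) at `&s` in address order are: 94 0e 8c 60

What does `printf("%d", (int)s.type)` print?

12

[0]=0x94 [1]=0x0e [2]=0x8c [3]=0x60 (little-endian) → word 0x608c0e94
len:6 @ bit 0 → (0x608c0e94>>0)&0x3f = 0x14
flags:1 @ bit 6 → (0x608c0e94>>6)&0x1 = 0x0
id:1 @ bit 7 → (0x608c0e94>>7)&0x1 = 0x1
seq:19 @ bit 8 → (0x608c0e94>>8)&0x7ffff = 0x8c0e
type:5 @ bit 27 → (0x608c0e94>>27)&0x1f = 0xc  ←
type signed 5b, MSB=0: value = 12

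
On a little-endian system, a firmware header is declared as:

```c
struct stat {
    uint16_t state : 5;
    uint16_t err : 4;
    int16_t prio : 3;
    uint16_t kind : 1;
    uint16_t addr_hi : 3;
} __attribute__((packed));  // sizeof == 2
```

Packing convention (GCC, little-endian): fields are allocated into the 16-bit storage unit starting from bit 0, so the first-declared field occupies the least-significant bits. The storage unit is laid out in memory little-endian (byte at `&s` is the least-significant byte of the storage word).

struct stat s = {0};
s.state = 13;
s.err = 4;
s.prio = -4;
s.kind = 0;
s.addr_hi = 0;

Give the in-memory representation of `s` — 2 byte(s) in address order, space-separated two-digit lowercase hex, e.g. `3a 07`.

8d 08

state (5b) val=13 bits=0xd at bit 0: 0x000d
err (4b) val=4 bits=0x4 at bit 5: 0x008d
prio (3b) val=-4 bits=0x4 at bit 9: 0x088d
kind (1b) val=0 bits=0x0 at bit 12: 0x088d
addr_hi (3b) val=0 bits=0x0 at bit 13: 0x088d
word = 0x088d → little-endian bytes:
  [0]=0x8d  [1]=0x08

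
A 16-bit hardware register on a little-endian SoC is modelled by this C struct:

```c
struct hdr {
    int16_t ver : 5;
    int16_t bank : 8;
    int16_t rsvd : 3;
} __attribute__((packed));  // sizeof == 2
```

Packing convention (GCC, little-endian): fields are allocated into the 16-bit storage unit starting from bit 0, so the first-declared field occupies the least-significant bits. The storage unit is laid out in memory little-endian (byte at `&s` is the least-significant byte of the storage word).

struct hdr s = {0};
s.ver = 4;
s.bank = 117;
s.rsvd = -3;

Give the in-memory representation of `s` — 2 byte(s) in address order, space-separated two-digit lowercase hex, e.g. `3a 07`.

a4 ae

ver (5b) val=4 bits=0x4 at bit 0: 0x0004
bank (8b) val=117 bits=0x75 at bit 5: 0x0ea4
rsvd (3b) val=-3 bits=0x5 at bit 13: 0xaea4
word = 0xaea4 → little-endian bytes:
  [0]=0xa4  [1]=0xae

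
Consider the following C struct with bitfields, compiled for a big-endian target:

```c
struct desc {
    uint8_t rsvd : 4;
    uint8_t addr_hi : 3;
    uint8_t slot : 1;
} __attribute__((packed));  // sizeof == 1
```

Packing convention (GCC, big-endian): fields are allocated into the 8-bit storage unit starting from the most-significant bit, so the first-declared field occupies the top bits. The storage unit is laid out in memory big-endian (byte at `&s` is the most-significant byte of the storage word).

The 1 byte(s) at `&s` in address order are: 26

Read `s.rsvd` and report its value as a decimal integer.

2

[0]=0x26 (big-endian) → word 0x26
rsvd:4 @ bit 4 → (0x26>>4)&0xf = 0x2  ←
addr_hi:3 @ bit 1 → (0x26>>1)&0x7 = 0x3
slot:1 @ bit 0 → (0x26>>0)&0x1 = 0x0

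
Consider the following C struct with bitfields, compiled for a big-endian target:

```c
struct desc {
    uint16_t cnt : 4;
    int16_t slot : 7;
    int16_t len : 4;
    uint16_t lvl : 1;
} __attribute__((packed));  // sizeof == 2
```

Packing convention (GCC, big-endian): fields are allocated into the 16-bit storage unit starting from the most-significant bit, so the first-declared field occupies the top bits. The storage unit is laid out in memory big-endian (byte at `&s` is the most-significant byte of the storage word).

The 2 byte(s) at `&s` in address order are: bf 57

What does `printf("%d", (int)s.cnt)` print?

[0]=0xbf [1]=0x57 (big-endian) → word 0xbf57
cnt:4 @ bit 12 → (0xbf57>>12)&0xf = 0xb  ←
slot:7 @ bit 5 → (0xbf57>>5)&0x7f = 0x7a
len:4 @ bit 1 → (0xbf57>>1)&0xf = 0xb
lvl:1 @ bit 0 → (0xbf57>>0)&0x1 = 0x1

11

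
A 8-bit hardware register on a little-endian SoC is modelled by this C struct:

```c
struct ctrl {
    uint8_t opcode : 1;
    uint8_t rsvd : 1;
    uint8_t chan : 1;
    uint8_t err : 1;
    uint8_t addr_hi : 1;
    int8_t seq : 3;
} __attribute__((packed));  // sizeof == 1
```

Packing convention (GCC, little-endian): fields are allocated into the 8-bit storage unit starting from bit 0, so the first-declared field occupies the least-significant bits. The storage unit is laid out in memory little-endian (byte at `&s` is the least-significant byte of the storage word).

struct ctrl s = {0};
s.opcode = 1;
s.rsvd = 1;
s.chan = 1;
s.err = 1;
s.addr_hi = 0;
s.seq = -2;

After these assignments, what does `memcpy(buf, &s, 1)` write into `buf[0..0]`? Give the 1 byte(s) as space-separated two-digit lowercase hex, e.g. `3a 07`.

cf

[0+:1] opcode=1 & 0x1 = 0x1; word=0x01
[1+:1] rsvd=1 & 0x1 = 0x1; word=0x03
[2+:1] chan=1 & 0x1 = 0x1; word=0x07
[3+:1] err=1 & 0x1 = 0x1; word=0x0f
[4+:1] addr_hi=0 & 0x1 = 0x0; word=0x0f
[5+:3] seq=-2 & 0x7 = 0x6; word=0xcf
word = 0xcf → little-endian bytes:
  [0]=0xcf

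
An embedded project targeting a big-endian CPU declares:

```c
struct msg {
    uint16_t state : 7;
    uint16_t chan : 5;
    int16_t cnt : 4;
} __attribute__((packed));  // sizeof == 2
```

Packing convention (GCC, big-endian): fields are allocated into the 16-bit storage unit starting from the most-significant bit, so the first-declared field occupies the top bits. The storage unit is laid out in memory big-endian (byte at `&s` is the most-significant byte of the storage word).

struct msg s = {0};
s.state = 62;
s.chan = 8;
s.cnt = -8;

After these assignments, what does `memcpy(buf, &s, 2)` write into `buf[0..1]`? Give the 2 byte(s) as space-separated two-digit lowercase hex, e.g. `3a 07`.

7c 88

state:7 = 62 → 0x3e << 9 → word 0x7c00
chan:5 = 8 → 0x8 << 4 → word 0x7c80
cnt:4 = -8 → 0x8 << 0 → word 0x7c88
word = 0x7c88 → big-endian bytes:
  [0]=0x7c  [1]=0x88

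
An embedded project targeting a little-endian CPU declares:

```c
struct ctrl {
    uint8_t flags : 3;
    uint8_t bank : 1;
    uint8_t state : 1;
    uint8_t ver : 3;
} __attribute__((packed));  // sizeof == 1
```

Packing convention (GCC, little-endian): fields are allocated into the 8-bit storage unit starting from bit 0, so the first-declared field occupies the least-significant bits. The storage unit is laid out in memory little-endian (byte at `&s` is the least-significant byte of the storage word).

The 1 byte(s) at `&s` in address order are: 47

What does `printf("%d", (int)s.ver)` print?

[0]=0x47 (little-endian) → word 0x47
flags:3 @ bit 0 → (0x47>>0)&0x7 = 0x7
bank:1 @ bit 3 → (0x47>>3)&0x1 = 0x0
state:1 @ bit 4 → (0x47>>4)&0x1 = 0x0
ver:3 @ bit 5 → (0x47>>5)&0x7 = 0x2  ←

2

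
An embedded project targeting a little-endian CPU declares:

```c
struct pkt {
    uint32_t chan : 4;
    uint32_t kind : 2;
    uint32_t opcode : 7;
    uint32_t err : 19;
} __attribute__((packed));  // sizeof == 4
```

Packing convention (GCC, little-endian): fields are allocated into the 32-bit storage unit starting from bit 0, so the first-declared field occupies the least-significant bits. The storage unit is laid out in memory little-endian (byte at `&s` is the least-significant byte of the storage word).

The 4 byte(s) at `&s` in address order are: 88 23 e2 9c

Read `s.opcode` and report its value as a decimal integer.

14

[0]=0x88 [1]=0x23 [2]=0xe2 [3]=0x9c (little-endian) → word 0x9ce22388
chan:4 @ bit 0 → (0x9ce22388>>0)&0xf = 0x8
kind:2 @ bit 4 → (0x9ce22388>>4)&0x3 = 0x0
opcode:7 @ bit 6 → (0x9ce22388>>6)&0x7f = 0xe  ←
err:19 @ bit 13 → (0x9ce22388>>13)&0x7ffff = 0x4e711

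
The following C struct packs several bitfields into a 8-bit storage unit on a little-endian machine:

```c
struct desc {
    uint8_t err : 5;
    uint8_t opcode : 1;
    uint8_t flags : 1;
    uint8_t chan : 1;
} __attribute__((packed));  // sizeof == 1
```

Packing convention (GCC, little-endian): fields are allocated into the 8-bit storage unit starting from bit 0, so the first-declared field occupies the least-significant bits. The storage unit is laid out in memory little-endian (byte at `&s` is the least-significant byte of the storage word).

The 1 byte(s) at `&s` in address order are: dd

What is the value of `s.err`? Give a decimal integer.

[0]=0xdd (little-endian) → word 0xdd
err [0+:5] = (word>>0) & 0x1f = 29  ←
opcode [5+:1] = (word>>5) & 0x1 = 0
flags [6+:1] = (word>>6) & 0x1 = 1
chan [7+:1] = (word>>7) & 0x1 = 1

29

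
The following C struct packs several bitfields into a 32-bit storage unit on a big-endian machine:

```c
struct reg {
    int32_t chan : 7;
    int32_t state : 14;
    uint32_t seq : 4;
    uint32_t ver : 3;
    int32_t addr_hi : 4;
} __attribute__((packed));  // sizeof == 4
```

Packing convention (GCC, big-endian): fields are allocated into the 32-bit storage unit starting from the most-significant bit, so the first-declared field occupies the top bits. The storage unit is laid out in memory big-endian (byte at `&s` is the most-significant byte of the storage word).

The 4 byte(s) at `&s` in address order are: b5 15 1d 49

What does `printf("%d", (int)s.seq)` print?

[0]=0xb5 [1]=0x15 [2]=0x1d [3]=0x49 (big-endian) → word 0xb5151d49
chan [25+:7] = (word>>25) & 0x7f = 90
state [11+:14] = (word>>11) & 0x3fff = 8867
seq [7+:4] = (word>>7) & 0xf = 10  ←
ver [4+:3] = (word>>4) & 0x7 = 4
addr_hi [0+:4] = (word>>0) & 0xf = 9

10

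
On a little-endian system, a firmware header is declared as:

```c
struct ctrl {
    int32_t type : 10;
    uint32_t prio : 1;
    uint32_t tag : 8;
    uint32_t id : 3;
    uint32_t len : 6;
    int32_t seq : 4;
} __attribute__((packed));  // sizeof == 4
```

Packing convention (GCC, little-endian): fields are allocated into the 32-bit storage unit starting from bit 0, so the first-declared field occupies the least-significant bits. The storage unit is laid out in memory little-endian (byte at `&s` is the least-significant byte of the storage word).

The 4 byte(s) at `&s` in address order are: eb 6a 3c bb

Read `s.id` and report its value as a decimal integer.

[0]=0xeb [1]=0x6a [2]=0x3c [3]=0xbb (little-endian) → word 0xbb3c6aeb
type [0+:10] = (word>>0) & 0x3ff = 747
prio [10+:1] = (word>>10) & 0x1 = 0
tag [11+:8] = (word>>11) & 0xff = 141
id [19+:3] = (word>>19) & 0x7 = 7  ←
len [22+:6] = (word>>22) & 0x3f = 44
seq [28+:4] = (word>>28) & 0xf = 11

7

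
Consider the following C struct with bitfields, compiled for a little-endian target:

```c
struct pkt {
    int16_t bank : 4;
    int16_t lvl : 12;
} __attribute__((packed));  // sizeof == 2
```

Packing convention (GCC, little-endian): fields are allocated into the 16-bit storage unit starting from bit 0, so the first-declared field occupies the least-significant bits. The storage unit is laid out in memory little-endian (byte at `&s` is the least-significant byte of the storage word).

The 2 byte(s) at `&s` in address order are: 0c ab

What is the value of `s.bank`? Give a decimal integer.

-4

[0]=0x0c [1]=0xab (little-endian) → word 0xab0c
bank [0+:4] = (word>>0) & 0xf = 12  ←
lvl [4+:12] = (word>>4) & 0xfff = 2736
bank signed 4b, MSB=1: 12 - 16 = -4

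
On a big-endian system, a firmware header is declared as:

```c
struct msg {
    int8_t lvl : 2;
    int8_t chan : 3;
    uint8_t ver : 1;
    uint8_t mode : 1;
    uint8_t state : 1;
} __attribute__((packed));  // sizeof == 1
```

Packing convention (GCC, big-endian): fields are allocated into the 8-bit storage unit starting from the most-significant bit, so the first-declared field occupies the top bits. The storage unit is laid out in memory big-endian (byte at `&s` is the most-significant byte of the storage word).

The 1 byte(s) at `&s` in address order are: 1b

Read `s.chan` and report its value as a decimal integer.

3

[0]=0x1b (big-endian) → word 0x1b
lvl:2 @ bit 6 → (0x1b>>6)&0x3 = 0x0
chan:3 @ bit 3 → (0x1b>>3)&0x7 = 0x3  ←
ver:1 @ bit 2 → (0x1b>>2)&0x1 = 0x0
mode:1 @ bit 1 → (0x1b>>1)&0x1 = 0x1
state:1 @ bit 0 → (0x1b>>0)&0x1 = 0x1
chan signed 3b, MSB=0: value = 3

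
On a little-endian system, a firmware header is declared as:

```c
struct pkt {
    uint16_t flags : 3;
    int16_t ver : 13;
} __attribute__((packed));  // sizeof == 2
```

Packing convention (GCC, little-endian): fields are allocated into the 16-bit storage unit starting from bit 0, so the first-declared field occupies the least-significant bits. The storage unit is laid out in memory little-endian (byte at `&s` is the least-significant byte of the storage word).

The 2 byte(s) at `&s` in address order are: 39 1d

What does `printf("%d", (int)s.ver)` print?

935

[0]=0x39 [1]=0x1d (little-endian) → word 0x1d39
flags:3 @ bit 0 → (0x1d39>>0)&0x7 = 0x1
ver:13 @ bit 3 → (0x1d39>>3)&0x1fff = 0x3a7  ←
ver signed 13b, MSB=0: value = 935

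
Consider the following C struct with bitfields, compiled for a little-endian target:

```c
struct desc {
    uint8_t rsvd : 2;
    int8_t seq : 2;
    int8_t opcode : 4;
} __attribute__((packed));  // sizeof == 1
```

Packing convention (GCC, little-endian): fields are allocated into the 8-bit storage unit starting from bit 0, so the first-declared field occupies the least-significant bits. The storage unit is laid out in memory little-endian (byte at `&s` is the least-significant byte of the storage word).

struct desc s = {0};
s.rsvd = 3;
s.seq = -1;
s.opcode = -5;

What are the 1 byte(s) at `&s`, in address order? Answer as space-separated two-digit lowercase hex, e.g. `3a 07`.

rsvd (2b) val=3 bits=0x3 at bit 0: 0x03
seq (2b) val=-1 bits=0x3 at bit 2: 0x0f
opcode (4b) val=-5 bits=0xb at bit 4: 0xbf
word = 0xbf → little-endian bytes:
  [0]=0xbf

bf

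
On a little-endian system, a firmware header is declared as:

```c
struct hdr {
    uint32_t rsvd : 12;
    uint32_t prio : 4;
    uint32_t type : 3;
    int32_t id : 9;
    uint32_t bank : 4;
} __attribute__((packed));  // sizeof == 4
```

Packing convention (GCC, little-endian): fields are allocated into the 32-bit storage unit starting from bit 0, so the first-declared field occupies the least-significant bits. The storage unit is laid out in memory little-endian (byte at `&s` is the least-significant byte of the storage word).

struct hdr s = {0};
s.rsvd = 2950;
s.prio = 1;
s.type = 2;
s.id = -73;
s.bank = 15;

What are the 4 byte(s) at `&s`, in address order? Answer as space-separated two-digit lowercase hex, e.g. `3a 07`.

86 1b ba fd

[0+:12] rsvd=2950 & 0xfff = 0xb86; word=0x00000b86
[12+:4] prio=1 & 0xf = 0x1; word=0x00001b86
[16+:3] type=2 & 0x7 = 0x2; word=0x00021b86
[19+:9] id=-73 & 0x1ff = 0x1b7; word=0x0dba1b86
[28+:4] bank=15 & 0xf = 0xf; word=0xfdba1b86
word = 0xfdba1b86 → little-endian bytes:
  [0]=0x86  [1]=0x1b  [2]=0xba  [3]=0xfd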